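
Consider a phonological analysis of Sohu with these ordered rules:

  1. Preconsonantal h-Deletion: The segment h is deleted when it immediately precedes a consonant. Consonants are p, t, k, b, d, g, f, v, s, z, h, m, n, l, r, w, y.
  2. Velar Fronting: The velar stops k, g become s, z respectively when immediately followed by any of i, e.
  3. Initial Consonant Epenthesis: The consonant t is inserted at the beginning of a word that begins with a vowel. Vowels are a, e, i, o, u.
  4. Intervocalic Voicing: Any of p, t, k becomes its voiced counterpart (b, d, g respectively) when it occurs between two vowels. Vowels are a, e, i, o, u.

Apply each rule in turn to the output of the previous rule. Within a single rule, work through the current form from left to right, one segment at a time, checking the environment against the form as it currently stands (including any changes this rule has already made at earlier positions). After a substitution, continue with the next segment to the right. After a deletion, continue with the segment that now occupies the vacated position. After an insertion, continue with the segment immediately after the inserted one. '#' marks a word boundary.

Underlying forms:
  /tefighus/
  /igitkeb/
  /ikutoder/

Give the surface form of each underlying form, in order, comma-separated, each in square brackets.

[tefighus], [tizitseb], [tigudoder]

/tefighus/:
  1 Preconsonantal h-Deletion: no change — [tefighus]
  2 Velar Fronting: no change — [tefighus]
  3 Initial Consonant Epenthesis: no change — [tefighus]
  4 Intervocalic Voicing: no change — [tefighus]
/igitkeb/:
  1 Preconsonantal h-Deletion: no change — [igitkeb]
  2 Velar Fronting: [igitkeb] → [izitseb]
  3 Initial Consonant Epenthesis: [izitseb] → [tizitseb]
  4 Intervocalic Voicing: no change — [tizitseb]
/ikutoder/:
  1 Preconsonantal h-Deletion: no change — [ikutoder]
  2 Velar Fronting: no change — [ikutoder]
  3 Initial Consonant Epenthesis: [ikutoder] → [tikutoder]
  4 Intervocalic Voicing: [tikutoder] → [tigudoder]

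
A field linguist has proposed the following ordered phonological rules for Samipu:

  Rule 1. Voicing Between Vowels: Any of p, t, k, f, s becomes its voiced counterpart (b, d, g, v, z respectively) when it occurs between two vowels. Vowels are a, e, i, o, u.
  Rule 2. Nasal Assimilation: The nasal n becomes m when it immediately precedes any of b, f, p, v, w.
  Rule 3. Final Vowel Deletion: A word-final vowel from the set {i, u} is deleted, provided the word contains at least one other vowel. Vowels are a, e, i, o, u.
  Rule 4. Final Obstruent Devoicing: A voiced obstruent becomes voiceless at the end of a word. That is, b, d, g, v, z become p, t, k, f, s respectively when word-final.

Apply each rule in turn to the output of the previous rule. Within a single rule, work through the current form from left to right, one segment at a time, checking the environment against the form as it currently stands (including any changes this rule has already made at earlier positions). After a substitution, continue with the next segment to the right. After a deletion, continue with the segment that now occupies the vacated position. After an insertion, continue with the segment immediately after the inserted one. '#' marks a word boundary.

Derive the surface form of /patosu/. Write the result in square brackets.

Rule 1 Voicing Between Vowels: [patosu] → [padozu]
Rule 2 Nasal Assimilation: no change — [padozu]
Rule 3 Final Vowel Deletion: [padozu] → [padoz]
Rule 4 Final Obstruent Devoicing: [padoz] → [pados]

[pados]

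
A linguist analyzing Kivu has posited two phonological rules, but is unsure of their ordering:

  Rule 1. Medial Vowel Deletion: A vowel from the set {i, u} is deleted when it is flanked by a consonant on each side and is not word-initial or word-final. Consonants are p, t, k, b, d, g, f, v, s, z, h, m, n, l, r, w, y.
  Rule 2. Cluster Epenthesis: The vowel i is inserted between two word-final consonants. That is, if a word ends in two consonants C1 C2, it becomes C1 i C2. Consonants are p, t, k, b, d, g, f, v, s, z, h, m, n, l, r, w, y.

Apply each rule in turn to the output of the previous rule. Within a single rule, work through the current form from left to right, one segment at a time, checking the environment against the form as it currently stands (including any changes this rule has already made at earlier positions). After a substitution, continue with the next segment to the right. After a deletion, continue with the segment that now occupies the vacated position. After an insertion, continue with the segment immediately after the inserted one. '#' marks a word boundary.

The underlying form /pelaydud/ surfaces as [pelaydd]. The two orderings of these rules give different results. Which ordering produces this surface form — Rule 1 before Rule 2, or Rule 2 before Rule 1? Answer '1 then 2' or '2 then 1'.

2 then 1

Order 1 then 2:
  1 Medial Vowel Deletion: [pelaydud] → [pelaydd]
  2 Cluster Epenthesis: [pelaydd] → [pelaydid]
  result: [pelaydid]
Order 2 then 1:
  2 Cluster Epenthesis: no change — [pelaydud]
  1 Medial Vowel Deletion: [pelaydud] → [pelaydd]
  result: [pelaydd]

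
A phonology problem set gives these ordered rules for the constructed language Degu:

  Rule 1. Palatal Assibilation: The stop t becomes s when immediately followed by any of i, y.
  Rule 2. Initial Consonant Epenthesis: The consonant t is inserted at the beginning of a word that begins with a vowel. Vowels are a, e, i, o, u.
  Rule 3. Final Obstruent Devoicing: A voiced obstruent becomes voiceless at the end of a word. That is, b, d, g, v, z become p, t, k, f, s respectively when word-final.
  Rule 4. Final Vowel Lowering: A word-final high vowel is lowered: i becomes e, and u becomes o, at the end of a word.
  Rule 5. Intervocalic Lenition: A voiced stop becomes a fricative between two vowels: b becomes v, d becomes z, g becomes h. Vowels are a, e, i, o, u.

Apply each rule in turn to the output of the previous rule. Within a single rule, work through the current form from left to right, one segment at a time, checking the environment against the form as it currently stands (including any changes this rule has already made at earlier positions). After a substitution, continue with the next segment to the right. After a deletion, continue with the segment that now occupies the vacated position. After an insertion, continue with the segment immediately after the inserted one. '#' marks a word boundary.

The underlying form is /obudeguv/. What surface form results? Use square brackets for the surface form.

[tovuzehuf]

Rule 1 Palatal Assibilation: no change — [obudeguv]
Rule 2 Initial Consonant Epenthesis: [obudeguv] → [tobudeguv]
Rule 3 Final Obstruent Devoicing: [tobudeguv] → [tobudeguf]
Rule 4 Final Vowel Lowering: no change — [tobudeguf]
Rule 5 Intervocalic Lenition: [tobudeguf] → [tovuzehuf]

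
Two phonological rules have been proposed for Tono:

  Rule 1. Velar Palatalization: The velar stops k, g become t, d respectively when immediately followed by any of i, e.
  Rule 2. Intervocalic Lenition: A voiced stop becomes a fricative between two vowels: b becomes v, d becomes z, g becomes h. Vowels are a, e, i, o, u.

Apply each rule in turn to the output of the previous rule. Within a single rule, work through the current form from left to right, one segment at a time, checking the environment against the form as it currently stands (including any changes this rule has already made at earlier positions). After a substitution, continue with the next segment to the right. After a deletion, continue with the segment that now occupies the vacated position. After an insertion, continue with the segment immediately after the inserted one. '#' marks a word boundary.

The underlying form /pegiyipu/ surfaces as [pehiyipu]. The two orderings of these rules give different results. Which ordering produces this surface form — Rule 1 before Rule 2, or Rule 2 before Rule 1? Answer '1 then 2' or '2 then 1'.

Order 1 then 2:
  1 Velar Palatalization: [pegiyipu] → [pediyipu]
  2 Intervocalic Lenition: [pediyipu] → [peziyipu]
  result: [peziyipu]
Order 2 then 1:
  2 Intervocalic Lenition: [pegiyipu] → [pehiyipu]
  1 Velar Palatalization: no change — [pehiyipu]
  result: [pehiyipu]

2 then 1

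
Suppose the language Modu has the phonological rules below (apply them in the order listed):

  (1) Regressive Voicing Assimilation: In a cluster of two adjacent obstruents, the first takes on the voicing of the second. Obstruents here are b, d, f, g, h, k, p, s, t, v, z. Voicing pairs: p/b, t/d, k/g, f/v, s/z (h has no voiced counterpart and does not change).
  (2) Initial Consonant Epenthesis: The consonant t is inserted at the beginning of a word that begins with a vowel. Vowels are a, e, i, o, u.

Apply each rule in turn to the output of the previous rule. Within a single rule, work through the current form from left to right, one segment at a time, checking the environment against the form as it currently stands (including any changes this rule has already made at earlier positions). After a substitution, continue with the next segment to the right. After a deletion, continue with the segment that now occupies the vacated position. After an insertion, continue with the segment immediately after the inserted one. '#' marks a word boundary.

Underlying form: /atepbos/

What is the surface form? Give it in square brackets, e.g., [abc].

(1) Regressive Voicing Assimilation: [atepbos] → [atebbos]
(2) Initial Consonant Epenthesis: [atebbos] → [tatebbos]

[tatebbos]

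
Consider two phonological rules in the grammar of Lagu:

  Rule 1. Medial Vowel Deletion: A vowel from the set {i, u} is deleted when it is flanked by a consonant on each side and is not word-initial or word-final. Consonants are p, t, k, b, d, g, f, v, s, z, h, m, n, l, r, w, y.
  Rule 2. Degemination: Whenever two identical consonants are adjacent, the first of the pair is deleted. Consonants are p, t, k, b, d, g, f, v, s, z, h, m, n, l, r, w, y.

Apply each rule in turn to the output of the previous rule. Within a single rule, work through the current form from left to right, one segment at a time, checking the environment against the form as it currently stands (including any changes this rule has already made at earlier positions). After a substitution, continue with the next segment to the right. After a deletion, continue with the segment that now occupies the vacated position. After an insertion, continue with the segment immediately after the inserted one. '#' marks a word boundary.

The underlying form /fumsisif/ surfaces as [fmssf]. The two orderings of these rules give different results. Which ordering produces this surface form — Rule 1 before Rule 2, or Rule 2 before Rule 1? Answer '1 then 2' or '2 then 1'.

2 then 1

Order 1 then 2:
  1 Medial Vowel Deletion: [fumsisif] → [fmssf]
  2 Degemination: [fmssf] → [fmsf]
  result: [fmsf]
Order 2 then 1:
  2 Degemination: no change — [fumsisif]
  1 Medial Vowel Deletion: [fumsisif] → [fmssf]
  result: [fmssf]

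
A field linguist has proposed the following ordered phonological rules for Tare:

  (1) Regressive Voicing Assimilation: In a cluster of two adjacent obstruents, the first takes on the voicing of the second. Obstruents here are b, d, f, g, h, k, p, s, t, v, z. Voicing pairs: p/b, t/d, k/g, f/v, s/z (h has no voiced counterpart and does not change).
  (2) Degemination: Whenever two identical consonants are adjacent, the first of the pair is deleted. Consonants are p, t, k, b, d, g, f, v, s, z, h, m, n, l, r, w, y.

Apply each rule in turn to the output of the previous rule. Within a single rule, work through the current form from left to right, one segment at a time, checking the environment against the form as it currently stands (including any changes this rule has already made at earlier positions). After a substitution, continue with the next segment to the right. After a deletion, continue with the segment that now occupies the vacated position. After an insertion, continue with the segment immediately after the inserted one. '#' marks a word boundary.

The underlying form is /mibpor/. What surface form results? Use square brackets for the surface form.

[mipor]

(1) Regressive Voicing Assimilation: [mibpor] → [mippor]
(2) Degemination: [mippor] → [mipor]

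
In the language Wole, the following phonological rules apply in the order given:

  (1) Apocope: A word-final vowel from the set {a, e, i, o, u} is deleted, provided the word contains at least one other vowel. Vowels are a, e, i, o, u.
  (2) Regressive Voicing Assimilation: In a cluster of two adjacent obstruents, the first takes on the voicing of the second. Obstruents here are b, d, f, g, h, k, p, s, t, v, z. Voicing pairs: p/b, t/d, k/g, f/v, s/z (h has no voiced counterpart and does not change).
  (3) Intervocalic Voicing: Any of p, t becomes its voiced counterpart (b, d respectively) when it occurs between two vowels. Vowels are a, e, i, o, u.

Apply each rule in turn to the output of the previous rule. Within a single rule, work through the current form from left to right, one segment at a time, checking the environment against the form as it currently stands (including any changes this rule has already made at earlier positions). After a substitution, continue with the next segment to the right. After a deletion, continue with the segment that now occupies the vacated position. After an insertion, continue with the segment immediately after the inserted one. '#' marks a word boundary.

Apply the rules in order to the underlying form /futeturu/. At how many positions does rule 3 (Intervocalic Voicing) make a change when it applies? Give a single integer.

2

(1) Apocope: [futeturu] → [futetur]
(2) Regressive Voicing Assimilation: no change — [futetur]
(3) Intervocalic Voicing: [futetur] → [fudedur]
Rule 3 changed 2 position(s).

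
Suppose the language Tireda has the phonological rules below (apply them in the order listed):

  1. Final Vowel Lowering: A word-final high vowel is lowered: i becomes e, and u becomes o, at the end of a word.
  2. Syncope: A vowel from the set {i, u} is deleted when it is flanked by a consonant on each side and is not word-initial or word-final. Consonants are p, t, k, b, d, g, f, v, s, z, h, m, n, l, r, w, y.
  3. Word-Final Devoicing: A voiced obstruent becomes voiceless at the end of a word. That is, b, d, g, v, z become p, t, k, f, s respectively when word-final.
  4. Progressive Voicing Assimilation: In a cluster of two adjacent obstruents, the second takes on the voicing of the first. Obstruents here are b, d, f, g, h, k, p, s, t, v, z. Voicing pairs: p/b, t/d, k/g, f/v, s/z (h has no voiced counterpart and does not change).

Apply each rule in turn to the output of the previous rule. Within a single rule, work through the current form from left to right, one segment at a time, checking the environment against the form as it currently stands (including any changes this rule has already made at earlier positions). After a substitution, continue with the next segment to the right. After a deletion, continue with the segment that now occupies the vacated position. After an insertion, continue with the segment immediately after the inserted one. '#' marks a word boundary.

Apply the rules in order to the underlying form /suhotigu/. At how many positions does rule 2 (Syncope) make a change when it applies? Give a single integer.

2

1 Final Vowel Lowering: [suhotigu] → [suhotigo]
2 Syncope: [suhotigo] → [shotgo]
3 Word-Final Devoicing: no change — [shotgo]
4 Progressive Voicing Assimilation: [shotgo] → [shotko]
Rule 2 changed 2 position(s).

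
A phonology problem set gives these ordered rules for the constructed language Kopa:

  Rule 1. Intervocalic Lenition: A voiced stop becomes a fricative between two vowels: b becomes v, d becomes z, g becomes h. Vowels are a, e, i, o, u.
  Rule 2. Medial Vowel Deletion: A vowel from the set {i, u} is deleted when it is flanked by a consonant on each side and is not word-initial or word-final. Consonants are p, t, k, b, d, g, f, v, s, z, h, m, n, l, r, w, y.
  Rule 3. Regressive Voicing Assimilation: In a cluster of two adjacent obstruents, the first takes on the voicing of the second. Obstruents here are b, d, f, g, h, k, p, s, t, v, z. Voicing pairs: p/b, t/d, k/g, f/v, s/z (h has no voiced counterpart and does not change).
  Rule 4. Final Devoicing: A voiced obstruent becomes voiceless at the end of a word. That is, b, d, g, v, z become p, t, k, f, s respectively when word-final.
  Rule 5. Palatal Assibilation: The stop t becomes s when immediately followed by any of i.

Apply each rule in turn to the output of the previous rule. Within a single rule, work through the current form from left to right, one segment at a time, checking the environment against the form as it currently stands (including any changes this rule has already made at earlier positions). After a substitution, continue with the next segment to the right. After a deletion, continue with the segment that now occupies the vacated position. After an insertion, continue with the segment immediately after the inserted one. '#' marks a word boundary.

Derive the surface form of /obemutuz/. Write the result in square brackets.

[ovemds]

Rule 1 Intervocalic Lenition: [obemutuz] → [ovemutuz]
Rule 2 Medial Vowel Deletion: [ovemutuz] → [ovemtz]
Rule 3 Regressive Voicing Assimilation: [ovemtz] → [ovemdz]
Rule 4 Final Devoicing: [ovemdz] → [ovemds]
Rule 5 Palatal Assibilation: no change — [ovemds]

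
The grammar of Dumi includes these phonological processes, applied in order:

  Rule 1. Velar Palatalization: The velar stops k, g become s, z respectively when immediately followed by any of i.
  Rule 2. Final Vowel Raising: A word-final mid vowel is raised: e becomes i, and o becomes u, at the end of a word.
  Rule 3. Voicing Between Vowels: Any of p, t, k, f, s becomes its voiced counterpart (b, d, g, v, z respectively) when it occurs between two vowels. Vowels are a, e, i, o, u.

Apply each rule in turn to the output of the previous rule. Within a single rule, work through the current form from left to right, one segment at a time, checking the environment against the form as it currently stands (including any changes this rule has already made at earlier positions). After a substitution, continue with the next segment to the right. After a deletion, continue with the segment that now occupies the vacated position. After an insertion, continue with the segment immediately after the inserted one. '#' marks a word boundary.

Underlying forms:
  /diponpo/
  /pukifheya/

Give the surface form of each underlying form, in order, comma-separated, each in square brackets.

[dibonpu], [puzifheya]

/diponpo/:
  Rule 1 Velar Palatalization: no change — [diponpo]
  Rule 2 Final Vowel Raising: [diponpo] → [diponpu]
  Rule 3 Voicing Between Vowels: [diponpu] → [dibonpu]
/pukifheya/:
  Rule 1 Velar Palatalization: [pukifheya] → [pusifheya]
  Rule 2 Final Vowel Raising: no change — [pusifheya]
  Rule 3 Voicing Between Vowels: [pusifheya] → [puzifheya]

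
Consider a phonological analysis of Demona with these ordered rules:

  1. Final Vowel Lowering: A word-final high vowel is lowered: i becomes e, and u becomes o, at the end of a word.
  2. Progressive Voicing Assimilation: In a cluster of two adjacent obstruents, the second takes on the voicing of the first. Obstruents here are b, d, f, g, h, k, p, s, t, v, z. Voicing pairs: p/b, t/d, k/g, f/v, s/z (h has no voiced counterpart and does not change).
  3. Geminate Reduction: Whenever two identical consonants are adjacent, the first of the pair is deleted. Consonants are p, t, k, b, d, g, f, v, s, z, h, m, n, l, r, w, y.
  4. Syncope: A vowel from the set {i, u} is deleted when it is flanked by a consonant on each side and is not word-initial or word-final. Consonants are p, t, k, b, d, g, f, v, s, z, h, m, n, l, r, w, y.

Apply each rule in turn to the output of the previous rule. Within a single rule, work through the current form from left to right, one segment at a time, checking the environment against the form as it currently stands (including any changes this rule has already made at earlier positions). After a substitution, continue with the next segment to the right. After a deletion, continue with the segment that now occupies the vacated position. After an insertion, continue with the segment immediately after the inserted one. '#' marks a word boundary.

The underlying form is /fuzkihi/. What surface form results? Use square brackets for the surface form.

[fzghe]

1 Final Vowel Lowering: [fuzkihi] → [fuzkihe]
2 Progressive Voicing Assimilation: [fuzkihe] → [fuzgihe]
3 Geminate Reduction: no change — [fuzgihe]
4 Syncope: [fuzgihe] → [fzghe]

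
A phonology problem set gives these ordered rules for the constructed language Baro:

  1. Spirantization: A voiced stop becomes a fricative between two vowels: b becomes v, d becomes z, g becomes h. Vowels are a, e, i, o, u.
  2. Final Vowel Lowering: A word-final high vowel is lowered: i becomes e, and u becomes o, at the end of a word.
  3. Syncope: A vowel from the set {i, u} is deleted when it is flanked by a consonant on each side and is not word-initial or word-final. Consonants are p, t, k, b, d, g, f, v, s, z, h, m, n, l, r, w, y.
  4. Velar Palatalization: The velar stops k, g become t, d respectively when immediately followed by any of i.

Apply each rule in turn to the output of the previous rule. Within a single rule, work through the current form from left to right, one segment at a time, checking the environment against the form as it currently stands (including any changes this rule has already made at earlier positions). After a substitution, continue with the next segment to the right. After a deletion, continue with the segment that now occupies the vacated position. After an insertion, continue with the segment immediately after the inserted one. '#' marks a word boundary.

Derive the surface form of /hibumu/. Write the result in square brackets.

1 Spirantization: [hibumu] → [hivumu]
2 Final Vowel Lowering: [hivumu] → [hivumo]
3 Syncope: [hivumo] → [hvmo]
4 Velar Palatalization: no change — [hvmo]

[hvmo]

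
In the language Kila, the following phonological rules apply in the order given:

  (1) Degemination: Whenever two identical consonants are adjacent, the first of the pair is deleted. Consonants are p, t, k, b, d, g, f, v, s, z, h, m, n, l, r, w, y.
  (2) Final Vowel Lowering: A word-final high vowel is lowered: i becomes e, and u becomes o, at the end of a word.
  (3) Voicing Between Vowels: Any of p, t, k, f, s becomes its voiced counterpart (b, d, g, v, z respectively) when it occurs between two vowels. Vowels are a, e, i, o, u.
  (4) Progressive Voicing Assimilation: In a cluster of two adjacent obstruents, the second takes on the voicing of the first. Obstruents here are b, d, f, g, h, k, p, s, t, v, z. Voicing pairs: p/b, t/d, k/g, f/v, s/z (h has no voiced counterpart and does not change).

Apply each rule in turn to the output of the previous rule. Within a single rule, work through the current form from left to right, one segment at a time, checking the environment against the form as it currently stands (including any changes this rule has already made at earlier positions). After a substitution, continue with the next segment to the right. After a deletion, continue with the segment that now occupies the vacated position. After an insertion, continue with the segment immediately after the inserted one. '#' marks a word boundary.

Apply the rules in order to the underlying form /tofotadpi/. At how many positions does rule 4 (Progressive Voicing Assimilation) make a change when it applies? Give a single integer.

1

(1) Degemination: no change — [tofotadpi]
(2) Final Vowel Lowering: [tofotadpi] → [tofotadpe]
(3) Voicing Between Vowels: [tofotadpe] → [tovodadpe]
(4) Progressive Voicing Assimilation: [tovodadpe] → [tovodadbe]
Rule 4 changed 1 position(s).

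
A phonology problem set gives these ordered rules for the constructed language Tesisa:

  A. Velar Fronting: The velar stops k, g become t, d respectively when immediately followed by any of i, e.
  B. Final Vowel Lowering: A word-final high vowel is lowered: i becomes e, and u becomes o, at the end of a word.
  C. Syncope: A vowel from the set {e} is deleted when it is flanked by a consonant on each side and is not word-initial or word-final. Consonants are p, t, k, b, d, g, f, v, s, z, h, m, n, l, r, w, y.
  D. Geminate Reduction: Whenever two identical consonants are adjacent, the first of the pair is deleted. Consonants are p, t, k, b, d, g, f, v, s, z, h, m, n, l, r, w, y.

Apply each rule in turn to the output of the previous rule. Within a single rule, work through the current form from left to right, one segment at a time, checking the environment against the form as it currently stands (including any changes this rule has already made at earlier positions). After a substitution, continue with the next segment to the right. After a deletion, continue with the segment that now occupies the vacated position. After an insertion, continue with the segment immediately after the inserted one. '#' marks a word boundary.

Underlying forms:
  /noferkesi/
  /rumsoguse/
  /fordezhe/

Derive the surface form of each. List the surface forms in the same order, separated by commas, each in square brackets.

/noferkesi/:
  A Velar Fronting: [noferkesi] → [nofertesi]
  B Final Vowel Lowering: [nofertesi] → [nofertese]
  C Syncope: [nofertese] → [nofrtse]
  D Geminate Reduction: no change — [nofrtse]
/rumsoguse/:
  A Velar Fronting: no change — [rumsoguse]
  B Final Vowel Lowering: no change — [rumsoguse]
  C Syncope: no change — [rumsoguse]
  D Geminate Reduction: no change — [rumsoguse]
/fordezhe/:
  A Velar Fronting: no change — [fordezhe]
  B Final Vowel Lowering: no change — [fordezhe]
  C Syncope: [fordezhe] → [fordzhe]
  D Geminate Reduction: no change — [fordzhe]

[nofrtse], [rumsoguse], [fordzhe]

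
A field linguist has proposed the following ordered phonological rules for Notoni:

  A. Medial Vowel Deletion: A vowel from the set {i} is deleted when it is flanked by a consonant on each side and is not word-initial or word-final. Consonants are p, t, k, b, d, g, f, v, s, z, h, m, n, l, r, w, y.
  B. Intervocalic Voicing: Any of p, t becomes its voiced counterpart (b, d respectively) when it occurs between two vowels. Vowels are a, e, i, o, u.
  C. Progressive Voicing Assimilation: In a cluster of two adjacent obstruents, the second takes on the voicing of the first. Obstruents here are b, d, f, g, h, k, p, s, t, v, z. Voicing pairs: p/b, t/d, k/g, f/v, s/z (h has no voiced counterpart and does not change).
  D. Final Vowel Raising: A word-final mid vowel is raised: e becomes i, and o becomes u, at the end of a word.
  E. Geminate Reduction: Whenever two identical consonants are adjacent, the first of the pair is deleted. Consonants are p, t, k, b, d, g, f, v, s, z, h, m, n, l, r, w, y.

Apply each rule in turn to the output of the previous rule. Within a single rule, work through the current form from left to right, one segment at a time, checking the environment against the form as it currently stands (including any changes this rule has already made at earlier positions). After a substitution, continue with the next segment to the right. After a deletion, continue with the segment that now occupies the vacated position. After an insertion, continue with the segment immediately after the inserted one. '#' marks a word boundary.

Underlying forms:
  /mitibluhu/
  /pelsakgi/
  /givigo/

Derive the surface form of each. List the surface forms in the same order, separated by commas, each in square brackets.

/mitibluhu/:
  A Medial Vowel Deletion: [mitibluhu] → [mtbluhu]
  B Intervocalic Voicing: no change — [mtbluhu]
  C Progressive Voicing Assimilation: [mtbluhu] → [mtpluhu]
  D Final Vowel Raising: no change — [mtpluhu]
  E Geminate Reduction: no change — [mtpluhu]
/pelsakgi/:
  A Medial Vowel Deletion: no change — [pelsakgi]
  B Intervocalic Voicing: no change — [pelsakgi]
  C Progressive Voicing Assimilation: [pelsakgi] → [pelsakki]
  D Final Vowel Raising: no change — [pelsakki]
  E Geminate Reduction: [pelsakki] → [pelsaki]
/givigo/:
  A Medial Vowel Deletion: [givigo] → [gvgo]
  B Intervocalic Voicing: no change — [gvgo]
  C Progressive Voicing Assimilation: no change — [gvgo]
  D Final Vowel Raising: [gvgo] → [gvgu]
  E Geminate Reduction: no change — [gvgu]

[mtpluhu], [pelsaki], [gvgu]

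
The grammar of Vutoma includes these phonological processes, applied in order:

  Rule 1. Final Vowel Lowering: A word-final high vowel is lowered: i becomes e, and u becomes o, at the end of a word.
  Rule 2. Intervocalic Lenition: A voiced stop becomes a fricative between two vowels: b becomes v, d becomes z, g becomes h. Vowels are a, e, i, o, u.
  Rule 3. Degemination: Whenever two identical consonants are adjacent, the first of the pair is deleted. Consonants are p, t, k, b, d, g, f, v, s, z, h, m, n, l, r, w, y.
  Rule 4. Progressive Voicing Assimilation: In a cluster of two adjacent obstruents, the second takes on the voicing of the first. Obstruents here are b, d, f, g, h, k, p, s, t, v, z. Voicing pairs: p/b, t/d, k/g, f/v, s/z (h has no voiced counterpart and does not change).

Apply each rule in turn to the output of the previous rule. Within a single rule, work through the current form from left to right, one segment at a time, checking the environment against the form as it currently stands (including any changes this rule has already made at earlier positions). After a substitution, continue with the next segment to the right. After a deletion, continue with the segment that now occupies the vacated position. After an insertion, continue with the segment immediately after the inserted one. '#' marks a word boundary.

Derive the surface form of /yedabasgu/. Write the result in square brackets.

Rule 1 Final Vowel Lowering: [yedabasgu] → [yedabasgo]
Rule 2 Intervocalic Lenition: [yedabasgo] → [yezavasgo]
Rule 3 Degemination: no change — [yezavasgo]
Rule 4 Progressive Voicing Assimilation: [yezavasgo] → [yezavasko]

[yezavasko]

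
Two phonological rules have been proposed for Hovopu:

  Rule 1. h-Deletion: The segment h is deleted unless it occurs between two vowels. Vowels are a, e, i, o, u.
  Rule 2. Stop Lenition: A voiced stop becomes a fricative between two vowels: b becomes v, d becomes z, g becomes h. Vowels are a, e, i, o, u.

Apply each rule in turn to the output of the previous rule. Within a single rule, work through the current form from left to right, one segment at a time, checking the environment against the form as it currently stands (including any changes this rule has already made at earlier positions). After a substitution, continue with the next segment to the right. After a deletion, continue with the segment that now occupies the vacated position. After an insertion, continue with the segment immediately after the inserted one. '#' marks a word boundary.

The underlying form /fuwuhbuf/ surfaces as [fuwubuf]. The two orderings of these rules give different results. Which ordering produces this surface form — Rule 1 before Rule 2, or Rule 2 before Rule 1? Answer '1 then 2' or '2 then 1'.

2 then 1

Order 1 then 2:
  1 h-Deletion: [fuwuhbuf] → [fuwubuf]
  2 Stop Lenition: [fuwubuf] → [fuwuvuf]
  result: [fuwuvuf]
Order 2 then 1:
  2 Stop Lenition: no change — [fuwuhbuf]
  1 h-Deletion: [fuwuhbuf] → [fuwubuf]
  result: [fuwubuf]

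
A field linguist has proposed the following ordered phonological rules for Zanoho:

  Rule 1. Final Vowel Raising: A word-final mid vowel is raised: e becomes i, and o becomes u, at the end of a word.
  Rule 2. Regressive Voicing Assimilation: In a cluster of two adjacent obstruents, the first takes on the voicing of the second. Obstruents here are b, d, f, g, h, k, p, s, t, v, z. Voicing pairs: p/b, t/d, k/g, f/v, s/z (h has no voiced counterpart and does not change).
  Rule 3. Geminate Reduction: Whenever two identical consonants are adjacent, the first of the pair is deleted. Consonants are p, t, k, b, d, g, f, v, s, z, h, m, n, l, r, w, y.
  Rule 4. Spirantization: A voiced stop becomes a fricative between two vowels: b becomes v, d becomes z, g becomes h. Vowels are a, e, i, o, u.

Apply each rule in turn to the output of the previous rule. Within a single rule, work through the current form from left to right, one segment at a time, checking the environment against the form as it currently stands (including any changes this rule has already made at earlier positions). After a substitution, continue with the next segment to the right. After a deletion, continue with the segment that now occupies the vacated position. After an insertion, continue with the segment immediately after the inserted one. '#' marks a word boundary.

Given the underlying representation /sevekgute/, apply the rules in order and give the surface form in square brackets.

[sevehuti]

Rule 1 Final Vowel Raising: [sevekgute] → [sevekguti]
Rule 2 Regressive Voicing Assimilation: [sevekguti] → [sevegguti]
Rule 3 Geminate Reduction: [sevegguti] → [seveguti]
Rule 4 Spirantization: [seveguti] → [sevehuti]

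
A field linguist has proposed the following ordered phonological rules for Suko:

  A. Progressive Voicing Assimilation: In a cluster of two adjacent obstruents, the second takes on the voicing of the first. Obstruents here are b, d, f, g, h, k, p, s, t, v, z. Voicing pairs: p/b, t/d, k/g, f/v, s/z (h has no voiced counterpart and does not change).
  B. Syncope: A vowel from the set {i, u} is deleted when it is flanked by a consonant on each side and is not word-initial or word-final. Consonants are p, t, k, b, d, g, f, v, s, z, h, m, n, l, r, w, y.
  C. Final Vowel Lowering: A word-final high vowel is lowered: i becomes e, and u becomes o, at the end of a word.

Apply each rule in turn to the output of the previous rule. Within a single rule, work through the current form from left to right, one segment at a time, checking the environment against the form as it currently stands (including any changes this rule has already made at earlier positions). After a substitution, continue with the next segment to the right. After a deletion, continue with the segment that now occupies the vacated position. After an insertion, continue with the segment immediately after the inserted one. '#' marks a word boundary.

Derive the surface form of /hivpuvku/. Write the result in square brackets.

A Progressive Voicing Assimilation: [hivpuvku] → [hivbuvgu]
B Syncope: [hivbuvgu] → [hvbvgu]
C Final Vowel Lowering: [hvbvgu] → [hvbvgo]

[hvbvgo]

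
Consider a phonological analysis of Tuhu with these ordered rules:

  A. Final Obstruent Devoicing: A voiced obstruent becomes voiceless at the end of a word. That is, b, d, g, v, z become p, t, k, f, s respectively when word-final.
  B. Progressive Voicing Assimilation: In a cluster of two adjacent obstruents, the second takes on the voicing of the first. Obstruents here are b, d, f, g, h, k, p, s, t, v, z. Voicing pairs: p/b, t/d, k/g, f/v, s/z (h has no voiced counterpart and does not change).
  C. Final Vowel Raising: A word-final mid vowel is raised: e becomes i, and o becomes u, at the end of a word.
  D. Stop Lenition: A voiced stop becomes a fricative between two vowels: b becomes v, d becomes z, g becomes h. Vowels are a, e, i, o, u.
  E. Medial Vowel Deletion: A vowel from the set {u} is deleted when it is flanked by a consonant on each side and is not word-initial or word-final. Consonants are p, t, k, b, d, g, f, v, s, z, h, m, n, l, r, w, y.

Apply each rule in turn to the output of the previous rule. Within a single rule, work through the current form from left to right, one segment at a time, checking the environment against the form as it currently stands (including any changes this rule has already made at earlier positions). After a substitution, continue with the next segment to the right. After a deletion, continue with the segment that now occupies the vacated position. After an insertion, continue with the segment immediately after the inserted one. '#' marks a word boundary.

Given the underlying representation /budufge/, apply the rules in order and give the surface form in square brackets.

[bzfki]

A Final Obstruent Devoicing: no change — [budufge]
B Progressive Voicing Assimilation: [budufge] → [budufke]
C Final Vowel Raising: [budufke] → [budufki]
D Stop Lenition: [budufki] → [buzufki]
E Medial Vowel Deletion: [buzufki] → [bzfki]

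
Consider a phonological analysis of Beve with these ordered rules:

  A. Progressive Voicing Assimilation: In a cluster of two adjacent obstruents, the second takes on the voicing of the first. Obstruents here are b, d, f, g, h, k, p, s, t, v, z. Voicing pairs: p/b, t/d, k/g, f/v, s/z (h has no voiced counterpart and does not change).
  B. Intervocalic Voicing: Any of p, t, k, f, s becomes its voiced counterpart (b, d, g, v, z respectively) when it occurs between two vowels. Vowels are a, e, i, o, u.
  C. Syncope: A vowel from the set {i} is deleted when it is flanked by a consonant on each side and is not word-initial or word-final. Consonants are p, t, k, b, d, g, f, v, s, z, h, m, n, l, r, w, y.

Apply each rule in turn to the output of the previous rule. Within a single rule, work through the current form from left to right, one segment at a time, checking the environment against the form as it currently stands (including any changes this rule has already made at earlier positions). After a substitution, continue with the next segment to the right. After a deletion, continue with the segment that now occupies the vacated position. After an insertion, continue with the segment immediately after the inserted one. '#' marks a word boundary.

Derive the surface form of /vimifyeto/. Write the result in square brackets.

[vmfyedo]

A Progressive Voicing Assimilation: no change — [vimifyeto]
B Intervocalic Voicing: [vimifyeto] → [vimifyedo]
C Syncope: [vimifyedo] → [vmfyedo]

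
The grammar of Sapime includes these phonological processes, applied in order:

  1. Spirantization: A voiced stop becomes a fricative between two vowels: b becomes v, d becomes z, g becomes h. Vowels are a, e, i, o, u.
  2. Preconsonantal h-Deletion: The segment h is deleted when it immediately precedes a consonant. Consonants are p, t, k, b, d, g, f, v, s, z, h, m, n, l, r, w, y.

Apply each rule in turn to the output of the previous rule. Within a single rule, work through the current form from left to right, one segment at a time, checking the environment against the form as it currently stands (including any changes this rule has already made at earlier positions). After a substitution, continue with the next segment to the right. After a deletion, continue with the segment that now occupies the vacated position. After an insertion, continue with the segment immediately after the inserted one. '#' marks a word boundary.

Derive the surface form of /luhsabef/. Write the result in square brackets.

[lusavef]

1 Spirantization: [luhsabef] → [luhsavef]
2 Preconsonantal h-Deletion: [luhsavef] → [lusavef]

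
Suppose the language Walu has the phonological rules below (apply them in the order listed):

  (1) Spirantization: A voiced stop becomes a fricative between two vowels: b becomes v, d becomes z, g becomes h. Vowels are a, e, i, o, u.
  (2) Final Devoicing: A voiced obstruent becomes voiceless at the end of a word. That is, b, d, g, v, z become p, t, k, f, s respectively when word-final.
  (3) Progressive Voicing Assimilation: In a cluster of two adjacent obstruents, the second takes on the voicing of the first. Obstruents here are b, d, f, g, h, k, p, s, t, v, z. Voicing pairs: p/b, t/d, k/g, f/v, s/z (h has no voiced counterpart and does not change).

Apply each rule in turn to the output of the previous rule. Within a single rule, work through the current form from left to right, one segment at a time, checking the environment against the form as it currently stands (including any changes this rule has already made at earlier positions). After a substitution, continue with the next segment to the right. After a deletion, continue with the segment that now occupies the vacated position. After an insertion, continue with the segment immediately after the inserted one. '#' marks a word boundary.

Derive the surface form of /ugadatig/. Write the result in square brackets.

(1) Spirantization: [ugadatig] → [uhazatig]
(2) Final Devoicing: [uhazatig] → [uhazatik]
(3) Progressive Voicing Assimilation: no change — [uhazatik]

[uhazatik]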